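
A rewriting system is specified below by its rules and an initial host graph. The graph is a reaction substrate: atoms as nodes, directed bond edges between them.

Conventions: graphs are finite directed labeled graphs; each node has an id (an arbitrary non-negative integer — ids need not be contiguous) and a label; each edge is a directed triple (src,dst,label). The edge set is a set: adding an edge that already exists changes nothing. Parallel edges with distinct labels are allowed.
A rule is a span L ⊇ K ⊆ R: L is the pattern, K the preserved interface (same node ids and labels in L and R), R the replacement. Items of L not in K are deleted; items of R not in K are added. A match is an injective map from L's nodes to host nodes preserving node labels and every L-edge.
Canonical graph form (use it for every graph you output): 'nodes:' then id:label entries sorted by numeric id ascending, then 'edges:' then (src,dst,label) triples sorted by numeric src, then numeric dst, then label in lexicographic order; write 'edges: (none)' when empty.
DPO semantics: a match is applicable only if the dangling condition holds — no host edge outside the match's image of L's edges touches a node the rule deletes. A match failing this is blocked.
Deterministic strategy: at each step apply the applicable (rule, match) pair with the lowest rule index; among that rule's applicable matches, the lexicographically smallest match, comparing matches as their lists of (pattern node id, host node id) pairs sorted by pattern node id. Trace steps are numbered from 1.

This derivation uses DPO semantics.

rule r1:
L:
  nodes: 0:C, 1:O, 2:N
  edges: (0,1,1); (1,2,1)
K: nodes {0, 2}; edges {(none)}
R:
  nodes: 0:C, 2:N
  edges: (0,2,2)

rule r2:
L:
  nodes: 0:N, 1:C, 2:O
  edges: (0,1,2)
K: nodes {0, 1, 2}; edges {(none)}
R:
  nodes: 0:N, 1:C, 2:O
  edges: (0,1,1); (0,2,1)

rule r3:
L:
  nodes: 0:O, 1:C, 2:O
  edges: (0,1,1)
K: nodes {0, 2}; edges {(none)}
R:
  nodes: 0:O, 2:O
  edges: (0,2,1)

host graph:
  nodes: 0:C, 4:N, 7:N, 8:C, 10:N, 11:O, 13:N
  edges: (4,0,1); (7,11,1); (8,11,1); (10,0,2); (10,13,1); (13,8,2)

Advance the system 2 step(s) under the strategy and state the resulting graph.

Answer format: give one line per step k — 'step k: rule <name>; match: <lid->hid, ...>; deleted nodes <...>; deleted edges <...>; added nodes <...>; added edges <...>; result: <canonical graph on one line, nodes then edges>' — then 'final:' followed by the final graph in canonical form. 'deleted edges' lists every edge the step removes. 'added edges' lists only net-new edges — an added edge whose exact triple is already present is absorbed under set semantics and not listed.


step 1: rule r2; match: 0->10, 1->0, 2->11; deleted nodes (none); deleted edges (10,0,2); added nodes (none); added edges (10,0,1); (10,11,1); result: nodes: 0:C, 4:N, 7:N, 8:C, 10:N, 11:O, 13:N edges: (4,0,1); (7,11,1); (8,11,1); (10,0,1); (10,11,1); (10,13,1); (13,8,2)
step 2: rule r2; match: 0->13, 1->8, 2->11; deleted nodes (none); deleted edges (13,8,2); added nodes (none); added edges (13,8,1); (13,11,1); result: nodes: 0:C, 4:N, 7:N, 8:C, 10:N, 11:O, 13:N edges: (4,0,1); (7,11,1); (8,11,1); (10,0,1); (10,11,1); (10,13,1); (13,8,1); (13,11,1)
final:
nodes: 0:C, 4:N, 7:N, 8:C, 10:N, 11:O, 13:N
edges: (4,0,1); (7,11,1); (8,11,1); (10,0,1); (10,11,1); (10,13,1); (13,8,1); (13,11,1)


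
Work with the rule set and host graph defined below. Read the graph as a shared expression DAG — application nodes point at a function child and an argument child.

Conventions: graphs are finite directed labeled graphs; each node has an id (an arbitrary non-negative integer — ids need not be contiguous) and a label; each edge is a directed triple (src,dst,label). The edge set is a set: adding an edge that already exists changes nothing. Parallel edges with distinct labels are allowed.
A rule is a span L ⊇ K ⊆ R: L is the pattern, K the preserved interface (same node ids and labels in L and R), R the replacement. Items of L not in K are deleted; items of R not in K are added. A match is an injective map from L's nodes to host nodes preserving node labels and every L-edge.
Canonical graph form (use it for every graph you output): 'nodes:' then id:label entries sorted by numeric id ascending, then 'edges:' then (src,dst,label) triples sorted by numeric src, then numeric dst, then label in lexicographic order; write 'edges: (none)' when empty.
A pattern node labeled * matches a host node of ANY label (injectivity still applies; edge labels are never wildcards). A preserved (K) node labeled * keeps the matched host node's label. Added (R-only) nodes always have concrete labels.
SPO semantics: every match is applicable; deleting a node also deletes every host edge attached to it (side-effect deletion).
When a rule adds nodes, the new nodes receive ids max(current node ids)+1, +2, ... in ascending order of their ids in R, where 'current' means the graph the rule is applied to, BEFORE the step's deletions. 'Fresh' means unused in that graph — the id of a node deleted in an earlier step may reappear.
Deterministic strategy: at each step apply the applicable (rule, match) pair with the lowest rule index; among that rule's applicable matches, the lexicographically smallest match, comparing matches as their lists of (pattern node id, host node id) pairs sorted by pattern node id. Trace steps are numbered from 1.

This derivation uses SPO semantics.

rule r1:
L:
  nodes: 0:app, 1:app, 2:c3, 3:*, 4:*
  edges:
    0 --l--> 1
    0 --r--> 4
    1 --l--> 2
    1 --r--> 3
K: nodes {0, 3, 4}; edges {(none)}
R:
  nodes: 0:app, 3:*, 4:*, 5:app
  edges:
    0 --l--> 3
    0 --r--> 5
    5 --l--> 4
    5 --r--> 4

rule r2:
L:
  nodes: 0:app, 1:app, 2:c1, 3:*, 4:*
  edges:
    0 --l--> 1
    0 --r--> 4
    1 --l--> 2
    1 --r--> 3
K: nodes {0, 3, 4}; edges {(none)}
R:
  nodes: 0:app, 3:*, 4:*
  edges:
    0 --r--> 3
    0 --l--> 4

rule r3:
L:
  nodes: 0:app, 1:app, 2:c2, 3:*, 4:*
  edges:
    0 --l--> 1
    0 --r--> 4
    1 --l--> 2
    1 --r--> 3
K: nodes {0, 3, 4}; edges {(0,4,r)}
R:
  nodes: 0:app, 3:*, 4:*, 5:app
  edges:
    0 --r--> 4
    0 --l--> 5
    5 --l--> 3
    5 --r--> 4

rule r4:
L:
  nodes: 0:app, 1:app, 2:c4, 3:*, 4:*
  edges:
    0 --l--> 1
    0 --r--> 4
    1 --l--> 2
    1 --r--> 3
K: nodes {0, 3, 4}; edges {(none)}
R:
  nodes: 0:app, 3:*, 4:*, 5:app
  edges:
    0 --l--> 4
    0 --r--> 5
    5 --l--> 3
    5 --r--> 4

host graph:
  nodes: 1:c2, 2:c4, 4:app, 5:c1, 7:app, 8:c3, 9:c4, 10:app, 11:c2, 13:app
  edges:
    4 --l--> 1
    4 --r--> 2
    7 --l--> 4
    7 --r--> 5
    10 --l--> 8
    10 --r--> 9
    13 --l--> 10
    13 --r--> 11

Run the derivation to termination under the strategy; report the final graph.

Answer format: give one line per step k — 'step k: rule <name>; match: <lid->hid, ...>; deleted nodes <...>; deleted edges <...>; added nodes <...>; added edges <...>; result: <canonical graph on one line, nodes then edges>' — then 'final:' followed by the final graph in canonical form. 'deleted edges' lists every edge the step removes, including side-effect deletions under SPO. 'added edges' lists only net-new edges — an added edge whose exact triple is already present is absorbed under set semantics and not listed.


step 1: rule r1; match: 0->13, 1->10, 2->8, 3->9, 4->11; deleted nodes 8, 10; deleted edges (10,8,l); (10,9,r); (13,10,l); (13,11,r); added nodes 14; added edges (13,9,l); (13,14,r); (14,11,l); (14,11,r); result: nodes: 1:c2, 2:c4, 4:app, 5:c1, 7:app, 9:c4, 11:c2, 13:app, 14:app edges: (4,1,l); (4,2,r); (7,4,l); (7,5,r); (13,9,l); (13,14,r); (14,11,l); (14,11,r)
step 2: rule r3; match: 0->7, 1->4, 2->1, 3->2, 4->5; deleted nodes 1, 4; deleted edges (4,1,l); (4,2,r); (7,4,l); added nodes 15; added edges (7,15,l); (15,2,l); (15,5,r); result: nodes: 2:c4, 5:c1, 7:app, 9:c4, 11:c2, 13:app, 14:app, 15:app edges: (7,5,r); (7,15,l); (13,9,l); (13,14,r); (14,11,l); (14,11,r); (15,2,l); (15,5,r)
final:
nodes: 2:c4, 5:c1, 7:app, 9:c4, 11:c2, 13:app, 14:app, 15:app
edges: (7,5,r); (7,15,l); (13,9,l); (13,14,r); (14,11,l); (14,11,r); (15,2,l); (15,5,r)


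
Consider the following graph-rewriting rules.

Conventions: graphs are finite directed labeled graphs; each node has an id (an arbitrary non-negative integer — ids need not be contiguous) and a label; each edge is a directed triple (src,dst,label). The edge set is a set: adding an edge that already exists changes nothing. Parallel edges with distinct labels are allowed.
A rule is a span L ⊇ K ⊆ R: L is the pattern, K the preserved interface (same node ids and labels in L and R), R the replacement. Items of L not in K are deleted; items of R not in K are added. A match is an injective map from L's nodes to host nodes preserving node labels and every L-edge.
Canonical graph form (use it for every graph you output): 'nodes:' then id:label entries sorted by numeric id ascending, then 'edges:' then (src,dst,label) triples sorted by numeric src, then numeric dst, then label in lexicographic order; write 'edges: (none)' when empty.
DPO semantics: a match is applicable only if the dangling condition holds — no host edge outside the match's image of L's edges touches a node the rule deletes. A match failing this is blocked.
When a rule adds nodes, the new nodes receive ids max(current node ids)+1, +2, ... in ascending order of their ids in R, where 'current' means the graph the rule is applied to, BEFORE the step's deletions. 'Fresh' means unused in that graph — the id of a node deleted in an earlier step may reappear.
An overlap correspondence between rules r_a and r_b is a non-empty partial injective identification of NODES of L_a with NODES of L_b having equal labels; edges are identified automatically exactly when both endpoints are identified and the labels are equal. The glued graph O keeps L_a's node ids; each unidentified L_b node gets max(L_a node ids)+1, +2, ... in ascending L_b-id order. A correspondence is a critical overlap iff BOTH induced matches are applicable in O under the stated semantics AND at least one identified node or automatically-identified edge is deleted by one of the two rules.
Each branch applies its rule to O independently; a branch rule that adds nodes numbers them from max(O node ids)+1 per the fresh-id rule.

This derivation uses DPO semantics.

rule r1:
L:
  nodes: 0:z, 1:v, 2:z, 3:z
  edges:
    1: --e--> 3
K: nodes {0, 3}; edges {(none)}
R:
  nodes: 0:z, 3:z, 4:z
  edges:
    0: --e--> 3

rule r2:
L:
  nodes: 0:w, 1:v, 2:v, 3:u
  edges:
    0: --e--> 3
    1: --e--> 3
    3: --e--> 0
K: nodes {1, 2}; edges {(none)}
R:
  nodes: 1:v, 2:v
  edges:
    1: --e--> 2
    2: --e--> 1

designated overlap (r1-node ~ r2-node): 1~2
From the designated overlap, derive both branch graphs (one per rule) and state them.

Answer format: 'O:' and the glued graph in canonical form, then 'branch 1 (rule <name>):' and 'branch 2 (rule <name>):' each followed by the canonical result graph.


O:
nodes: 0:z, 1:v, 2:z, 3:z, 4:w, 5:v, 6:u
edges: (1,3,e); (4,6,e); (5,6,e); (6,4,e)
branch 1 (rule r1):
nodes: 0:z, 3:z, 4:w, 5:v, 6:u, 7:z
edges: (0,3,e); (4,6,e); (5,6,e); (6,4,e)
branch 2 (rule r2):
nodes: 0:z, 1:v, 2:z, 3:z, 5:v
edges: (1,3,e); (1,5,e); (5,1,e)


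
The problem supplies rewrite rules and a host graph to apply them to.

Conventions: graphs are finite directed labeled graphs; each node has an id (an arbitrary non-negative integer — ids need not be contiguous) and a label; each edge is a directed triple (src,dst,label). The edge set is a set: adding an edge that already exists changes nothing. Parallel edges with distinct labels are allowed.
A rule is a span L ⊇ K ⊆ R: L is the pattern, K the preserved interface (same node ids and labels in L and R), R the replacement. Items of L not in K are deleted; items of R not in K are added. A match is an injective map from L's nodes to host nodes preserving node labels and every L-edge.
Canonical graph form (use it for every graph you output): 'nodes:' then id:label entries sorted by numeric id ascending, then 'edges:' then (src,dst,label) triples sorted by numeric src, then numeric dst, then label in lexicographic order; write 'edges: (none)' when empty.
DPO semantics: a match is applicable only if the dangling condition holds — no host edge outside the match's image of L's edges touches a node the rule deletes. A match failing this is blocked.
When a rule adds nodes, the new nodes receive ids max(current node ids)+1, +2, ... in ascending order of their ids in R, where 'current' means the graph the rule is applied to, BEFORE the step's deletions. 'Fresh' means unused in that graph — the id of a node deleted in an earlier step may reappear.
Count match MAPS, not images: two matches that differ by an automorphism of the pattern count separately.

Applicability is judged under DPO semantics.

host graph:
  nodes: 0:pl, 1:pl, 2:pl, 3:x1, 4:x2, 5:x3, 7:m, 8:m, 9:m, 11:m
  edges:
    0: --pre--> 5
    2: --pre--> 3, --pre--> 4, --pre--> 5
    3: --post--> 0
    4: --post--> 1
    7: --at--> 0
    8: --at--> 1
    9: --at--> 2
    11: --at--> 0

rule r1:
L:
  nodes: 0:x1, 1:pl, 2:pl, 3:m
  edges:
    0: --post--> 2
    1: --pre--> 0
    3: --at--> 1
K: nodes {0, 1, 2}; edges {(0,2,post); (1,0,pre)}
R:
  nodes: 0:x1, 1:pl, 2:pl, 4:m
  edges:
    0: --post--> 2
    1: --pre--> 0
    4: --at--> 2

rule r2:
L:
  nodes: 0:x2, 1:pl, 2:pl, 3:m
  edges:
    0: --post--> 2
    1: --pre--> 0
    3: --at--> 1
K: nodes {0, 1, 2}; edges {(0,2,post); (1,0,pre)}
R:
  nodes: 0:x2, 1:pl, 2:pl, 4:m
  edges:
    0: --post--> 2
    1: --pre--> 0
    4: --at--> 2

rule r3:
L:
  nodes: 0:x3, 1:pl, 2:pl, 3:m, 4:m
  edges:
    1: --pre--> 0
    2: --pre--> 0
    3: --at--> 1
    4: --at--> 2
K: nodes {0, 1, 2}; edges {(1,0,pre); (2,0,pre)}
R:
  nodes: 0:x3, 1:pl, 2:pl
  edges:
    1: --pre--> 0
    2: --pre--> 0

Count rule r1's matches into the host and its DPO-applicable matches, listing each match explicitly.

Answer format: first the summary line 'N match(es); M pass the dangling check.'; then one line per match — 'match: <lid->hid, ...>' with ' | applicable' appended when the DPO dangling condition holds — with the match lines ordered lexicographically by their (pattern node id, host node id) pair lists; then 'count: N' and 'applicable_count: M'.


1 match(es); 1 pass the dangling check.
match: 0->3, 1->2, 2->0, 3->9 | applicable
count: 1
applicable_count: 1


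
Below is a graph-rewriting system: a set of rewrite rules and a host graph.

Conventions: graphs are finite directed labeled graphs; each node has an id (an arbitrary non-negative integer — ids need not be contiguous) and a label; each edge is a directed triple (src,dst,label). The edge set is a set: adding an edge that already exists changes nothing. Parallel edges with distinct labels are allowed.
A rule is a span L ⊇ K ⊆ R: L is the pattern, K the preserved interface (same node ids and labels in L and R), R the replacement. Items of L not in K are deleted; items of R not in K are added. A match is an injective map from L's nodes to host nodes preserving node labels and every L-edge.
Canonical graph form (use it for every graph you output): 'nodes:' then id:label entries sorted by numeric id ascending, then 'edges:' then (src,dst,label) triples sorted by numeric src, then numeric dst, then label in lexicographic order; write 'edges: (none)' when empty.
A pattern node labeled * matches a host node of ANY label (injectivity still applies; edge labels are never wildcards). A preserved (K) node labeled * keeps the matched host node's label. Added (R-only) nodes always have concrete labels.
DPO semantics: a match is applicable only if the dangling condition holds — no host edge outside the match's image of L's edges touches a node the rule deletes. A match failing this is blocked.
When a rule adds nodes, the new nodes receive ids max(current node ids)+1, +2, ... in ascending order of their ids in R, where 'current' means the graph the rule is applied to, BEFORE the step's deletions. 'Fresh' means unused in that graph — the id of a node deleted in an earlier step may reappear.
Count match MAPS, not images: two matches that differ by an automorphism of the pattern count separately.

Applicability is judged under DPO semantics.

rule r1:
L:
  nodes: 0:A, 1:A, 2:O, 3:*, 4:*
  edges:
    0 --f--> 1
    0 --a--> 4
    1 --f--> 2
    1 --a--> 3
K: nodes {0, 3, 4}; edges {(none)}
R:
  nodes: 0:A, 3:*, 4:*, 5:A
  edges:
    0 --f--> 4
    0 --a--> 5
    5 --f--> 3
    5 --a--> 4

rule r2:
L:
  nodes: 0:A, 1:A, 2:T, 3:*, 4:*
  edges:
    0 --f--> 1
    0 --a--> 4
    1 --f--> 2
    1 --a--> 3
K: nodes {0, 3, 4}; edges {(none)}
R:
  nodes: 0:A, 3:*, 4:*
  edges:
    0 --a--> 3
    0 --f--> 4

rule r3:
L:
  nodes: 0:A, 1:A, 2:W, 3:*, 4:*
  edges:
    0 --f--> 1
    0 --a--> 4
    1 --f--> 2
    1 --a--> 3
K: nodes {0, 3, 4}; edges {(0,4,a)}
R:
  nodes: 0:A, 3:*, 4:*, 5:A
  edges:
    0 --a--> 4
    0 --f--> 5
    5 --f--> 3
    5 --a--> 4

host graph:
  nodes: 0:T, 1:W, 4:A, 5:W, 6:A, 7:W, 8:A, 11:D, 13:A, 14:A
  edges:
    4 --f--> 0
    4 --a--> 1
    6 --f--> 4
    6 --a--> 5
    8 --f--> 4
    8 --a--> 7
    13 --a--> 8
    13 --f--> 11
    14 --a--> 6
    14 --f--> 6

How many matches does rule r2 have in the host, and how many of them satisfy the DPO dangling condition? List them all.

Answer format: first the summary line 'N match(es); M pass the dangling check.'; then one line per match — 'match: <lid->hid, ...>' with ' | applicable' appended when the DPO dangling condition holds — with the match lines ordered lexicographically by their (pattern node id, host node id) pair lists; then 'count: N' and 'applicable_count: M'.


2 match(es); 0 pass the dangling check.
match: 0->6, 1->4, 2->0, 3->1, 4->5
match: 0->8, 1->4, 2->0, 3->1, 4->7
count: 2
applicable_count: 0


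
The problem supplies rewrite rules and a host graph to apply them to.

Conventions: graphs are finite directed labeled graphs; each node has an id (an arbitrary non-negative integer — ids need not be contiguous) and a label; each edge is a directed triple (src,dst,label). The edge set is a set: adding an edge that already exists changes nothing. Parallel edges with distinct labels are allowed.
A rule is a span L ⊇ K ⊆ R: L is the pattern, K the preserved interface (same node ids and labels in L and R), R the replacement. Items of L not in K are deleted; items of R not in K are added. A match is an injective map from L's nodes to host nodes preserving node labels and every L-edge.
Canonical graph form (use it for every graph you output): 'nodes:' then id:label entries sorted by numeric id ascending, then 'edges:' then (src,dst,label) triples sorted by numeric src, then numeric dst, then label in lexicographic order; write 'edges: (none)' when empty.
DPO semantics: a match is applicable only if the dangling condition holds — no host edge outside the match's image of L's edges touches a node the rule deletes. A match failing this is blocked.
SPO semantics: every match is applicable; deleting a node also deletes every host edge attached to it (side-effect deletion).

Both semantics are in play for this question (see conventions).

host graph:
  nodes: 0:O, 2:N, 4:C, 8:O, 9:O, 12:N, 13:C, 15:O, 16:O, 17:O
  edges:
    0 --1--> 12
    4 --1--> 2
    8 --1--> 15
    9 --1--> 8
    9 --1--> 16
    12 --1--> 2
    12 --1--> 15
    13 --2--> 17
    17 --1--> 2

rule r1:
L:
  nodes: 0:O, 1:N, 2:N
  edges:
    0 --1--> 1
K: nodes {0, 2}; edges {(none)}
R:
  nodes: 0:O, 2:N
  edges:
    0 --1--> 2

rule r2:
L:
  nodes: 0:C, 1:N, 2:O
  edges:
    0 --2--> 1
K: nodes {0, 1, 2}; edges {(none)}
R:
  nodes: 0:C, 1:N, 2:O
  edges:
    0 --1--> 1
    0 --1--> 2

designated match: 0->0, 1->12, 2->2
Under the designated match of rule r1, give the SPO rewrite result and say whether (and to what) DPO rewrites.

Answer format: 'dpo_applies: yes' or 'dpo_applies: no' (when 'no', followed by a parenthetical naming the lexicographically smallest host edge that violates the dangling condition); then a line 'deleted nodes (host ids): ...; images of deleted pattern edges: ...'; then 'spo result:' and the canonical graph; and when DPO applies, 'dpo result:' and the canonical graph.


dpo_applies: no
(the rule deletes node 12, which keeps host edge (12,2,1) outside the match image — the dangling condition fails, DPO blocks; SPO proceeds and side-deletes such edges)
deleted nodes (host ids): 12; images of deleted pattern edges: (0,12,1)
spo result:
nodes: 0:O, 2:N, 4:C, 8:O, 9:O, 13:C, 15:O, 16:O, 17:O
edges: (0,2,1); (4,2,1); (8,15,1); (9,8,1); (9,16,1); (13,17,2); (17,2,1)


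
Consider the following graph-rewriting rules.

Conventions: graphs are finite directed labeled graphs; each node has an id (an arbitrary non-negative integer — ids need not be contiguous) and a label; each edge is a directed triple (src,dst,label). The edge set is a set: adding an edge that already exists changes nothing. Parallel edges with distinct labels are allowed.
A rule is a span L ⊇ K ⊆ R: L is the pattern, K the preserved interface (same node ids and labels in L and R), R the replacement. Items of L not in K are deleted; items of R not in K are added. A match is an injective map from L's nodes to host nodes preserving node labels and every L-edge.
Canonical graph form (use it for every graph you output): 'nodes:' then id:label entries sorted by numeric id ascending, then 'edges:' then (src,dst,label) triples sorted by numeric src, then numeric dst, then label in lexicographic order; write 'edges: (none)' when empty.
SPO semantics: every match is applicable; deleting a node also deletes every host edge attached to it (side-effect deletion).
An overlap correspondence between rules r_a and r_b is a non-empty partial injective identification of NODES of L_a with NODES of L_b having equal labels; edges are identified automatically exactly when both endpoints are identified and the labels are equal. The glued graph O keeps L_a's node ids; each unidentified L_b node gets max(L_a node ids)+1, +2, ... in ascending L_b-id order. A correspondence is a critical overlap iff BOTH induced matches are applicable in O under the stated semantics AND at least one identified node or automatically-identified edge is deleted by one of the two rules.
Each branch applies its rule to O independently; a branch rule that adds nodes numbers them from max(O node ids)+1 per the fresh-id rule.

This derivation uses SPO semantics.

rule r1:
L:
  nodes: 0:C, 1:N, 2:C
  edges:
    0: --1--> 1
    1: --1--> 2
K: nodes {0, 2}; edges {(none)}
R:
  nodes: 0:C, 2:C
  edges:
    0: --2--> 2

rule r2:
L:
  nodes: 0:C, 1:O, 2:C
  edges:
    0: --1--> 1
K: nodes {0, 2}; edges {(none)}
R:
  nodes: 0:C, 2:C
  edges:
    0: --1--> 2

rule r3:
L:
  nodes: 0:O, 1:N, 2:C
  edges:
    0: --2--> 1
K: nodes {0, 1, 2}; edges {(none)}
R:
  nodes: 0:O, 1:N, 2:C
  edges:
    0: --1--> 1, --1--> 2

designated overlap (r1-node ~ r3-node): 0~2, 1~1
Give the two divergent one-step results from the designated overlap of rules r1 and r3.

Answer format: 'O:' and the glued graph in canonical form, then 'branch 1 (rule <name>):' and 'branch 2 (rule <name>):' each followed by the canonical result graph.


O:
nodes: 0:C, 1:N, 2:C, 3:O
edges: (0,1,1); (1,2,1); (3,1,2)
branch 1 (rule r1):
nodes: 0:C, 2:C, 3:O
edges: (0,2,2)
branch 2 (rule r3):
nodes: 0:C, 1:N, 2:C, 3:O
edges: (0,1,1); (1,2,1); (3,0,1); (3,1,1)


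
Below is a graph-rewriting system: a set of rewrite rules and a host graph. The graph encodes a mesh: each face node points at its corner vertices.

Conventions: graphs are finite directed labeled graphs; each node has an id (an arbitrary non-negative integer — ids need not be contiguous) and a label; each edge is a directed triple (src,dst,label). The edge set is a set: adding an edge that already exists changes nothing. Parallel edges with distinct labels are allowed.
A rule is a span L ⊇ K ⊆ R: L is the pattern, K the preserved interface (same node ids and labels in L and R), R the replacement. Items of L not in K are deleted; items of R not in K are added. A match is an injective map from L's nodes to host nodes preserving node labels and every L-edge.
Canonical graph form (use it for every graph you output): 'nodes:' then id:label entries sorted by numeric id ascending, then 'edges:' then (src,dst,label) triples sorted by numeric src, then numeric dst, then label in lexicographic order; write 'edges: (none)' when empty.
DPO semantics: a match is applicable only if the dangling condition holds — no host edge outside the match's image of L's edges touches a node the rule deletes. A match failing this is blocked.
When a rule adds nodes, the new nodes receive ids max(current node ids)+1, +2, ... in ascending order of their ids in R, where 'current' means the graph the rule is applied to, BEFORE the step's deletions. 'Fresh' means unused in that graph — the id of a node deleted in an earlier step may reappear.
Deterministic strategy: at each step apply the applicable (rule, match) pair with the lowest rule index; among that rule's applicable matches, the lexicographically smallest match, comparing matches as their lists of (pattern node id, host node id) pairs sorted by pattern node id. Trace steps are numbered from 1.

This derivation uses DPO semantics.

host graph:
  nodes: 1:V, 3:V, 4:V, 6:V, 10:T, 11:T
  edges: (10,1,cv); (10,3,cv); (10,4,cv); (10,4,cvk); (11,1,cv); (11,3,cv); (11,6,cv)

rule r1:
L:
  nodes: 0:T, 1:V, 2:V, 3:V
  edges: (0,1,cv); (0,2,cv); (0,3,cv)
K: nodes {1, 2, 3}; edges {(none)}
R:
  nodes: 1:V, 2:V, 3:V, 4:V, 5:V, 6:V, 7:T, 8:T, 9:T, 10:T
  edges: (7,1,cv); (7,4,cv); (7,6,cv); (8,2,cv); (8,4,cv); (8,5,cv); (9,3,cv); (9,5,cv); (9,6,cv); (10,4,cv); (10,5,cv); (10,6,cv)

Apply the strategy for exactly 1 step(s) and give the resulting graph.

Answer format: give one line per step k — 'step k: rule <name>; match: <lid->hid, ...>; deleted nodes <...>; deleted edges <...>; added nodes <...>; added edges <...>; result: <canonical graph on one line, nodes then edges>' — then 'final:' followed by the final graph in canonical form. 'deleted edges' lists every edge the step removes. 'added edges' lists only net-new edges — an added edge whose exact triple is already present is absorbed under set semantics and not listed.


step 1: rule r1; match: 0->11, 1->1, 2->3, 3->6; deleted nodes 11; deleted edges (11,1,cv); (11,3,cv); (11,6,cv); added nodes 12, 13, 14, 15, 16, 17, 18; added edges (15,1,cv); (15,12,cv); (15,14,cv); (16,3,cv); (16,12,cv); (16,13,cv); (17,6,cv); (17,13,cv); (17,14,cv); (18,12,cv); (18,13,cv); (18,14,cv); result: nodes: 1:V, 3:V, 4:V, 6:V, 10:T, 12:V, 13:V, 14:V, 15:T, 16:T, 17:T, 18:T edges: (10,1,cv); (10,3,cv); (10,4,cv); (10,4,cvk); (15,1,cv); (15,12,cv); (15,14,cv); (16,3,cv); (16,12,cv); (16,13,cv); (17,6,cv); (17,13,cv); (17,14,cv); (18,12,cv); (18,13,cv); (18,14,cv)
final:
nodes: 1:V, 3:V, 4:V, 6:V, 10:T, 12:V, 13:V, 14:V, 15:T, 16:T, 17:T, 18:T
edges: (10,1,cv); (10,3,cv); (10,4,cv); (10,4,cvk); (15,1,cv); (15,12,cv); (15,14,cv); (16,3,cv); (16,12,cv); (16,13,cv); (17,6,cv); (17,13,cv); (17,14,cv); (18,12,cv); (18,13,cv); (18,14,cv)


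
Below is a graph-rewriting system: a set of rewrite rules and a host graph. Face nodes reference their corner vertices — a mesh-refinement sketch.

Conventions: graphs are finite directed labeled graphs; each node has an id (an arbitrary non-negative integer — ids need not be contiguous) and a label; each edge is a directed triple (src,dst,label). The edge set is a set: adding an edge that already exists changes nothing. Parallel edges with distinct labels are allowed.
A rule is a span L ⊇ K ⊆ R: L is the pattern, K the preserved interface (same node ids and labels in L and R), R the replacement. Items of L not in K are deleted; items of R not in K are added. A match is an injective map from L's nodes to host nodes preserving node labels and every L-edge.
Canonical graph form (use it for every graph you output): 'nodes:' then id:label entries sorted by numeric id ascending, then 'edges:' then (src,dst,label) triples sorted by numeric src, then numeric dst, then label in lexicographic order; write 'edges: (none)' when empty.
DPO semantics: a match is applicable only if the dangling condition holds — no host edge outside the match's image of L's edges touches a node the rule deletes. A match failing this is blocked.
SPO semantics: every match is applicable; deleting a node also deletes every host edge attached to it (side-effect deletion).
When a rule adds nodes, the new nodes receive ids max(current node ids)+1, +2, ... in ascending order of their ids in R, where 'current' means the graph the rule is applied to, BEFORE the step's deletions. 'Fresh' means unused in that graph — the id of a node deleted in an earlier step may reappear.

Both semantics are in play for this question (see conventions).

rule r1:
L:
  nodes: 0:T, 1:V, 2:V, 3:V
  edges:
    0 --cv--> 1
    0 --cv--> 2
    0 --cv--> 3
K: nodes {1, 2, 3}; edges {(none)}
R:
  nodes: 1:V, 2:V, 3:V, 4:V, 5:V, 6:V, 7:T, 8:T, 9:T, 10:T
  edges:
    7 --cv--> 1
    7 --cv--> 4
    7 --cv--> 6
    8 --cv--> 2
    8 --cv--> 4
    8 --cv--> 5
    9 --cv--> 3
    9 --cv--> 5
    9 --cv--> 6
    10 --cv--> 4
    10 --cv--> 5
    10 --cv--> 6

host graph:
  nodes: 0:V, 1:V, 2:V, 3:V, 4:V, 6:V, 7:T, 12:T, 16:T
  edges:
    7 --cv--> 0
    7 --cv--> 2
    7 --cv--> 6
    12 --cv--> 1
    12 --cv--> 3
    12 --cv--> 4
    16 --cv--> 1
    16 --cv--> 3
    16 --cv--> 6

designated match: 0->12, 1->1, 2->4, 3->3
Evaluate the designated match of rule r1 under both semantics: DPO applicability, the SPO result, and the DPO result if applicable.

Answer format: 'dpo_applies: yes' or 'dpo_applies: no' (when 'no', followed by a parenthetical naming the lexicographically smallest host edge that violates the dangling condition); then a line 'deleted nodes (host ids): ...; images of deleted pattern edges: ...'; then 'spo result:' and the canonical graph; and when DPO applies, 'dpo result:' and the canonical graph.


dpo_applies: yes
deleted nodes (host ids): 12; images of deleted pattern edges: (12,1,cv); (12,3,cv); (12,4,cv)
spo result:
nodes: 0:V, 1:V, 2:V, 3:V, 4:V, 6:V, 7:T, 16:T, 17:V, 18:V, 19:V, 20:T, 21:T, 22:T, 23:T
edges: (7,0,cv); (7,2,cv); (7,6,cv); (16,1,cv); (16,3,cv); (16,6,cv); (20,1,cv); (20,17,cv); (20,19,cv); (21,4,cv); (21,17,cv); (21,18,cv); (22,3,cv); (22,18,cv); (22,19,cv); (23,17,cv); (23,18,cv); (23,19,cv)
dpo result:
nodes: 0:V, 1:V, 2:V, 3:V, 4:V, 6:V, 7:T, 16:T, 17:V, 18:V, 19:V, 20:T, 21:T, 22:T, 23:T
edges: (7,0,cv); (7,2,cv); (7,6,cv); (16,1,cv); (16,3,cv); (16,6,cv); (20,1,cv); (20,17,cv); (20,19,cv); (21,4,cv); (21,17,cv); (21,18,cv); (22,3,cv); (22,18,cv); (22,19,cv); (23,17,cv); (23,18,cv); (23,19,cv)


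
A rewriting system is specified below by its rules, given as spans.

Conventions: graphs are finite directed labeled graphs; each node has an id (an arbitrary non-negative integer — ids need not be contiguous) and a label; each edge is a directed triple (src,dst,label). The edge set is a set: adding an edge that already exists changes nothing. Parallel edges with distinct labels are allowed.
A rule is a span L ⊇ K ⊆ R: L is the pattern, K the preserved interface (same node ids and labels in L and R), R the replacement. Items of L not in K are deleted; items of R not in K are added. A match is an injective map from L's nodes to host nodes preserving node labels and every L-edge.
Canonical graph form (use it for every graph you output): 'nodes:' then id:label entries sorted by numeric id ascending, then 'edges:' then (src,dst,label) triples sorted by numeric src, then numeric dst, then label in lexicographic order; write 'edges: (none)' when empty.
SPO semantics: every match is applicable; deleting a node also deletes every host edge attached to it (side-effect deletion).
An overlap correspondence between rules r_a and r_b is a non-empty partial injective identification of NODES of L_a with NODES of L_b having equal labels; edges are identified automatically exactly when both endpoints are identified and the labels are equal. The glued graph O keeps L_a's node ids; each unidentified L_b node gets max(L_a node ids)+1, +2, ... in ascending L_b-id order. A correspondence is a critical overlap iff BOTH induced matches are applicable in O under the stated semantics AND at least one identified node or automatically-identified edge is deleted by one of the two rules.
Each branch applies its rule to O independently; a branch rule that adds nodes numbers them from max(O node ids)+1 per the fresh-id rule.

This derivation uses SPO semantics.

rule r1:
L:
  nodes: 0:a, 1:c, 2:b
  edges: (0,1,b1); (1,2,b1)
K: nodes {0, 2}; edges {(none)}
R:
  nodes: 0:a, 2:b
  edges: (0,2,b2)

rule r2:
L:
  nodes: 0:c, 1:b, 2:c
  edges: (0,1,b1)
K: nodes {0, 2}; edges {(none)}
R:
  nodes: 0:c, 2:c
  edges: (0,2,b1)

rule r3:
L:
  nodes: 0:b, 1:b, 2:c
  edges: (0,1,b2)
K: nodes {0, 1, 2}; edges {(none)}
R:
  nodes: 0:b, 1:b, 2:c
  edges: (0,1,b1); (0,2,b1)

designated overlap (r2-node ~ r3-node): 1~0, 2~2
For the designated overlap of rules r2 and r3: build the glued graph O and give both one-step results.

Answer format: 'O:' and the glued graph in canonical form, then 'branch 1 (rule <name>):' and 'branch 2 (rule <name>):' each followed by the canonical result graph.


O:
nodes: 0:c, 1:b, 2:c, 3:b
edges: (0,1,b1); (1,3,b2)
branch 1 (rule r2):
nodes: 0:c, 2:c, 3:b
edges: (0,2,b1)
branch 2 (rule r3):
nodes: 0:c, 1:b, 2:c, 3:b
edges: (0,1,b1); (1,2,b1); (1,3,b1)


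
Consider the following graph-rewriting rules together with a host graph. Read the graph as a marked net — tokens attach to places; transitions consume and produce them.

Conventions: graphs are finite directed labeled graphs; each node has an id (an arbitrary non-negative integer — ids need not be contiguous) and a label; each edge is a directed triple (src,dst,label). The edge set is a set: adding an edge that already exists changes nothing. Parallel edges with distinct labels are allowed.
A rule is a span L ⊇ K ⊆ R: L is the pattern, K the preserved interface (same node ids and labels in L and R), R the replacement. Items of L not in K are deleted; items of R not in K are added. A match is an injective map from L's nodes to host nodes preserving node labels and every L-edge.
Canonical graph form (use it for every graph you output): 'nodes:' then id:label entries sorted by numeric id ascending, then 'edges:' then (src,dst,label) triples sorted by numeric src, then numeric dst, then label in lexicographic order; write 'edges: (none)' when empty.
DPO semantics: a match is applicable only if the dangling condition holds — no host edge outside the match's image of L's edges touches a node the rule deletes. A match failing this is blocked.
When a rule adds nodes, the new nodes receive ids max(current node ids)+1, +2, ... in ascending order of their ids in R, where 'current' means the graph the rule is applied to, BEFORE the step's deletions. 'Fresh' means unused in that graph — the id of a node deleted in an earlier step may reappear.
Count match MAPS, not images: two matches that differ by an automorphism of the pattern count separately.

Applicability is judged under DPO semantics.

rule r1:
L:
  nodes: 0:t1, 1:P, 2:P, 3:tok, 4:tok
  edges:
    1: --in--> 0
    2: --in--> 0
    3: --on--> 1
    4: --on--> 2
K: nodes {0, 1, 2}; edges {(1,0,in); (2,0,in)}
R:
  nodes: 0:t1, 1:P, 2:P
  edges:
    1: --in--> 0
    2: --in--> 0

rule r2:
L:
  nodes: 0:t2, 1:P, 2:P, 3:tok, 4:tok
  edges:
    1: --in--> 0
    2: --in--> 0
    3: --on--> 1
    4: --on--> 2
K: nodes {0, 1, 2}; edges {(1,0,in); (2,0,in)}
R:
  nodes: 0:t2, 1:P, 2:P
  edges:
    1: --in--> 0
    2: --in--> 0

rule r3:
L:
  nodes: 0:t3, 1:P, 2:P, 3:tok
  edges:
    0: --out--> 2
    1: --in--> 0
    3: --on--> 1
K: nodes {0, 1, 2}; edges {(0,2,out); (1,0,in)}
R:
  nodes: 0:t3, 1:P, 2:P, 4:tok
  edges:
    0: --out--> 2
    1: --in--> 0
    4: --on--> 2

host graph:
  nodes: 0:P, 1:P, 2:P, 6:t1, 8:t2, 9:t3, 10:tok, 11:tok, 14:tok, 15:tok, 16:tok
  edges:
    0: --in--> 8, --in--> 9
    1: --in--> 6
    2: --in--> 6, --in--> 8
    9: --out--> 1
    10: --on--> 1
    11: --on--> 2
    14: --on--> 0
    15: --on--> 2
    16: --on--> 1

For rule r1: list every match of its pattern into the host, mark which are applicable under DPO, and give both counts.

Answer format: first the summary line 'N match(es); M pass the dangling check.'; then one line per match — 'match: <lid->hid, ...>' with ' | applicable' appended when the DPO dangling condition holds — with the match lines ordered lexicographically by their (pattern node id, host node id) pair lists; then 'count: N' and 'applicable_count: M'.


8 match(es); 8 pass the dangling check.
match: 0->6, 1->1, 2->2, 3->10, 4->11 | applicable
match: 0->6, 1->1, 2->2, 3->10, 4->15 | applicable
match: 0->6, 1->1, 2->2, 3->16, 4->11 | applicable
match: 0->6, 1->1, 2->2, 3->16, 4->15 | applicable
match: 0->6, 1->2, 2->1, 3->11, 4->10 | applicable
match: 0->6, 1->2, 2->1, 3->11, 4->16 | applicable
match: 0->6, 1->2, 2->1, 3->15, 4->10 | applicable
match: 0->6, 1->2, 2->1, 3->15, 4->16 | applicable
count: 8
applicable_count: 8


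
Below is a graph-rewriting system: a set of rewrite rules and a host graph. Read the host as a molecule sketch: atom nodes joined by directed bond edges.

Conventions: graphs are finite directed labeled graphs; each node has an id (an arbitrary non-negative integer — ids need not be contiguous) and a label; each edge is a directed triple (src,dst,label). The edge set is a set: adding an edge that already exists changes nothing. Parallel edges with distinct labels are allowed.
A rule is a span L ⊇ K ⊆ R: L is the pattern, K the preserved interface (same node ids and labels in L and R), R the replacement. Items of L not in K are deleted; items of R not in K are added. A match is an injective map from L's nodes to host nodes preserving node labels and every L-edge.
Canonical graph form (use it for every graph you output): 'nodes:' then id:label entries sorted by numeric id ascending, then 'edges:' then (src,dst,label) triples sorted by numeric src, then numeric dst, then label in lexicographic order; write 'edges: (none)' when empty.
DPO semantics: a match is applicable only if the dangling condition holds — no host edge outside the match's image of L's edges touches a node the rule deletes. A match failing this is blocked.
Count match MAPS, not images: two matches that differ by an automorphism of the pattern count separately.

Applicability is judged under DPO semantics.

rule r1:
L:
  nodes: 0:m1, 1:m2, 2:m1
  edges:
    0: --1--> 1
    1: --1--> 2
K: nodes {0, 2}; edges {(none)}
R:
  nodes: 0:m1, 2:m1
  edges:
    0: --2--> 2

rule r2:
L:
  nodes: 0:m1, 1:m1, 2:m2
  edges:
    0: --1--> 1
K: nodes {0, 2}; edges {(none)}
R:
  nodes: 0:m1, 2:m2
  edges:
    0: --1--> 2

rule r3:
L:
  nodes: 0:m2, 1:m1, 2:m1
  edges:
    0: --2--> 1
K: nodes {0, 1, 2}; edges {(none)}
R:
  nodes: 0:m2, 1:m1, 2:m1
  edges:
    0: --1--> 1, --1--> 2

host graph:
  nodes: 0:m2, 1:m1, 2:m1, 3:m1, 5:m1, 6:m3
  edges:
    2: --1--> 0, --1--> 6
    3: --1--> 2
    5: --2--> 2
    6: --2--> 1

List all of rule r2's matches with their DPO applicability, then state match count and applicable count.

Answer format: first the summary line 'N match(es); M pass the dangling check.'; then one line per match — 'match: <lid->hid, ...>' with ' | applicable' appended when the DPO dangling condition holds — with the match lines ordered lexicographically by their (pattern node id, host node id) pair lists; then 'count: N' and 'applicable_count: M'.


1 match(es); 0 pass the dangling check.
match: 0->3, 1->2, 2->0
count: 1
applicable_count: 0


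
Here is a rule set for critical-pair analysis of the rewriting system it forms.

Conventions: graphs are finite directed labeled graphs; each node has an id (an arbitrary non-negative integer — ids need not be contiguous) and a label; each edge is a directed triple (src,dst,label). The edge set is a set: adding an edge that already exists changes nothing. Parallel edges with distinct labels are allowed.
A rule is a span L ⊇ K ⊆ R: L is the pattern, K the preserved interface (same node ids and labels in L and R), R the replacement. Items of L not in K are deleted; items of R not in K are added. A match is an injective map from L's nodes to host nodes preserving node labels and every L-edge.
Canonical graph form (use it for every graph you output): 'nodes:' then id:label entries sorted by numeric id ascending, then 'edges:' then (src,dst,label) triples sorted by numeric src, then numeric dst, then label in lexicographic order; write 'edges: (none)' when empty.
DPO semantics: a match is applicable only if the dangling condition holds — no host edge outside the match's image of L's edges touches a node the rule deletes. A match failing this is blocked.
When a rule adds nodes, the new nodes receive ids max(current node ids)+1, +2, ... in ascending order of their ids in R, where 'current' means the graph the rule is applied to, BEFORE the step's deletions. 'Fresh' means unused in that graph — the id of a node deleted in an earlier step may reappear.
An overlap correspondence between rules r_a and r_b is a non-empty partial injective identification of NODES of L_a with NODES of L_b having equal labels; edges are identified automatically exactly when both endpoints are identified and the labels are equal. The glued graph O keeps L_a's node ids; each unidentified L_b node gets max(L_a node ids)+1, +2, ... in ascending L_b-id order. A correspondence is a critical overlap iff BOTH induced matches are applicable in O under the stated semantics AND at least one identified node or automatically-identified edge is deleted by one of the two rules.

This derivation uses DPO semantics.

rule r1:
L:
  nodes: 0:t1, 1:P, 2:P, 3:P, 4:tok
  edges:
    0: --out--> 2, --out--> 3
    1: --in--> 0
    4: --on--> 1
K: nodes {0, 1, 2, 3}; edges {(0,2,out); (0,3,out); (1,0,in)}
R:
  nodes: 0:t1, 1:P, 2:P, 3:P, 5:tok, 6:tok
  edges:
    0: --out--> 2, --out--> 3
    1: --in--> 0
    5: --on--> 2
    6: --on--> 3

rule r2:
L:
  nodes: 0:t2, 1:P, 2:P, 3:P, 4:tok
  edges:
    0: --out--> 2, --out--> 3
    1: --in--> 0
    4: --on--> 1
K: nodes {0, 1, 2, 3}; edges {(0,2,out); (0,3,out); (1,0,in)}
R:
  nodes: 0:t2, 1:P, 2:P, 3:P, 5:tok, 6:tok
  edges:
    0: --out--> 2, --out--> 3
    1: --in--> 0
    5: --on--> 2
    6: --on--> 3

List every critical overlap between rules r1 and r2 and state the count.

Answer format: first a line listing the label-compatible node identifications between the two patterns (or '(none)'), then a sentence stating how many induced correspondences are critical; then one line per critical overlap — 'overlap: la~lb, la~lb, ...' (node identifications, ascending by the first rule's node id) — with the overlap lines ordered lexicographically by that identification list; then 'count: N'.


label-compatible node identifications between L(r1) and L(r2): 1~1, 1~2, 1~3, 2~1, 2~2, 2~3, 3~1, 3~2, 3~3, 4~4
7 of the induced correspondences are critical overlaps of r1 and r2.
overlap: 1~1, 2~2, 3~3, 4~4
overlap: 1~1, 2~2, 4~4
overlap: 1~1, 2~3, 3~2, 4~4
overlap: 1~1, 2~3, 4~4
overlap: 1~1, 3~2, 4~4
overlap: 1~1, 3~3, 4~4
overlap: 1~1, 4~4
count: 7
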